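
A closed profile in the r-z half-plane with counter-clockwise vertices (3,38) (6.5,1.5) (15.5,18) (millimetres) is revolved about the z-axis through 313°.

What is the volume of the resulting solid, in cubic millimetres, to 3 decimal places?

Volume = 8791.823 mm³

Profile (r,z), 3 vertices: (3,38) (6.5,1.5) (15.5,18)
edge 0: (3,38)→(6.5,1.5)  cross = 3·1.5 − 6.5·38 = -242.5000; (r_i+r_j)·cross = 9.5·-242.5000 = -2303.7500
edge 1: (6.5,1.5)→(15.5,18)  cross = 6.5·18 − 15.5·1.5 = 93.7500; (r_i+r_j)·cross = 22·93.7500 = 2062.5000
edge 2: (15.5,18)→(3,38)  cross = 15.5·38 − 3·18 = 535.0000; (r_i+r_j)·cross = 18.5·535.0000 = 9897.5000
Σcross = 386.2500 → A = |Σcross|/2 = 193.1250 mm²
Σ(r_i+r_j)·cross = 9656.2500 → first moment M = |Σ|/6 = 1609.3750
R_c = M/A = 1609.3750/193.1250 = 8.3333 mm
θ = 313° = 5.462881 rad
V = θ·R_c·A = 5.462881·8.3333·193.1250 = 8791.823 mm³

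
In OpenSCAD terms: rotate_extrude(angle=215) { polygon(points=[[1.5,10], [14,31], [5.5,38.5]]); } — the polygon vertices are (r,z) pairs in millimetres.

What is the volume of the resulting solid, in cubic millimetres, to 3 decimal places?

Profile (r,z), 3 vertices: (1.5,10) (14,31) (5.5,38.5)
edge 0: (1.5,10)→(14,31)  cross = 1.5·31 − 14·10 = -93.5000; (r_i+r_j)·cross = 15.5·-93.5000 = -1449.2500
edge 1: (14,31)→(5.5,38.5)  cross = 14·38.5 − 5.5·31 = 368.5000; (r_i+r_j)·cross = 19.5·368.5000 = 7185.7500
edge 2: (5.5,38.5)→(1.5,10)  cross = 5.5·10 − 1.5·38.5 = -2.7500; (r_i+r_j)·cross = 7·-2.7500 = -19.2500
Σcross = 272.2500 → A = |Σcross|/2 = 136.1250 mm²
Σ(r_i+r_j)·cross = 5717.2500 → first moment M = |Σ|/6 = 952.8750
R_c = M/A = 952.8750/136.1250 = 7.0000 mm
θ = 215° = 3.752458 rad
V = θ·R_c·A = 3.752458·7.0000·136.1250 = 3575.623 mm³

Volume = 3575.623 mm³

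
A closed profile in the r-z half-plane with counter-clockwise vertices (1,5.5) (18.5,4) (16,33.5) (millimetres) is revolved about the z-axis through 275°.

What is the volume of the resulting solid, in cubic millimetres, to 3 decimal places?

Volume = 14553.955 mm³

Profile (r,z), 3 vertices: (1,5.5) (18.5,4) (16,33.5)
edge 0: (1,5.5)→(18.5,4)  cross = 1·4 − 18.5·5.5 = -97.7500; (r_i+r_j)·cross = 19.5·-97.7500 = -1906.1250
edge 1: (18.5,4)→(16,33.5)  cross = 18.5·33.5 − 16·4 = 555.7500; (r_i+r_j)·cross = 34.5·555.7500 = 19173.3750
edge 2: (16,33.5)→(1,5.5)  cross = 16·5.5 − 1·33.5 = 54.5000; (r_i+r_j)·cross = 17·54.5000 = 926.5000
Σcross = 512.5000 → A = |Σcross|/2 = 256.2500 mm²
Σ(r_i+r_j)·cross = 18193.7500 → first moment M = |Σ|/6 = 3032.2917
R_c = M/A = 3032.2917/256.2500 = 11.8333 mm
θ = 275° = 4.799655 rad
V = θ·R_c·A = 4.799655·11.8333·256.2500 = 14553.955 mm³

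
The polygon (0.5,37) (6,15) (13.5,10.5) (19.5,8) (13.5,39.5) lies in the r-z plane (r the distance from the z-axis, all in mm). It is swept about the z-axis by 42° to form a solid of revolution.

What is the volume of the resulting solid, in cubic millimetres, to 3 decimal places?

Profile (r,z), 5 vertices: (0.5,37) (6,15) (13.5,10.5) (19.5,8) (13.5,39.5)
edge 0: (0.5,37)→(6,15)  cross = 0.5·15 − 6·37 = -214.5000; (r_i+r_j)·cross = 6.5·-214.5000 = -1394.2500
edge 1: (6,15)→(13.5,10.5)  cross = 6·10.5 − 13.5·15 = -139.5000; (r_i+r_j)·cross = 19.5·-139.5000 = -2720.2500
edge 2: (13.5,10.5)→(19.5,8)  cross = 13.5·8 − 19.5·10.5 = -96.7500; (r_i+r_j)·cross = 33·-96.7500 = -3192.7500
edge 3: (19.5,8)→(13.5,39.5)  cross = 19.5·39.5 − 13.5·8 = 662.2500; (r_i+r_j)·cross = 33·662.2500 = 21854.2500
edge 4: (13.5,39.5)→(0.5,37)  cross = 13.5·37 − 0.5·39.5 = 479.7500; (r_i+r_j)·cross = 14·479.7500 = 6716.5000
Σcross = 691.2500 → A = |Σcross|/2 = 345.6250 mm²
Σ(r_i+r_j)·cross = 21263.5000 → first moment M = |Σ|/6 = 3543.9167
R_c = M/A = 3543.9167/345.6250 = 10.2536 mm
θ = 42° = 0.733038 rad
V = θ·R_c·A = 0.733038·10.2536·345.6250 = 2597.827 mm³

Volume = 2597.827 mm³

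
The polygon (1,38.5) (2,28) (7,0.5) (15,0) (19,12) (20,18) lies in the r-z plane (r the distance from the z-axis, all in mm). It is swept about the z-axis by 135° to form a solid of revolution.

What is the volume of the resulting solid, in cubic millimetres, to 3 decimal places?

Profile (r,z), 6 vertices: (1,38.5) (2,28) (7,0.5) (15,0) (19,12) (20,18)
edge 0: (1,38.5)→(2,28)  cross = 1·28 − 2·38.5 = -49.0000; (r_i+r_j)·cross = 3·-49.0000 = -147.0000
edge 1: (2,28)→(7,0.5)  cross = 2·0.5 − 7·28 = -195.0000; (r_i+r_j)·cross = 9·-195.0000 = -1755.0000
edge 2: (7,0.5)→(15,0)  cross = 7·0 − 15·0.5 = -7.5000; (r_i+r_j)·cross = 22·-7.5000 = -165.0000
edge 3: (15,0)→(19,12)  cross = 15·12 − 19·0 = 180.0000; (r_i+r_j)·cross = 34·180.0000 = 6120.0000
edge 4: (19,12)→(20,18)  cross = 19·18 − 20·12 = 102.0000; (r_i+r_j)·cross = 39·102.0000 = 3978.0000
edge 5: (20,18)→(1,38.5)  cross = 20·38.5 − 1·18 = 752.0000; (r_i+r_j)·cross = 21·752.0000 = 15792.0000
Σcross = 782.5000 → A = |Σcross|/2 = 391.2500 mm²
Σ(r_i+r_j)·cross = 23823.0000 → first moment M = |Σ|/6 = 3970.5000
R_c = M/A = 3970.5000/391.2500 = 10.1482 mm
θ = 135° = 2.356194 rad
V = θ·R_c·A = 2.356194·10.1482·391.2500 = 9355.270 mm³

Volume = 9355.270 mm³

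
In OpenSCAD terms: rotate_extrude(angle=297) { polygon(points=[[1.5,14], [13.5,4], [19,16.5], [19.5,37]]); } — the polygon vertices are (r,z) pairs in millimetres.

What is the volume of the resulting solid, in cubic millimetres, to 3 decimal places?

Volume = 18375.961 mm³

Profile (r,z), 4 vertices: (1.5,14) (13.5,4) (19,16.5) (19.5,37)
edge 0: (1.5,14)→(13.5,4)  cross = 1.5·4 − 13.5·14 = -183.0000; (r_i+r_j)·cross = 15·-183.0000 = -2745.0000
edge 1: (13.5,4)→(19,16.5)  cross = 13.5·16.5 − 19·4 = 146.7500; (r_i+r_j)·cross = 32.5·146.7500 = 4769.3750
edge 2: (19,16.5)→(19.5,37)  cross = 19·37 − 19.5·16.5 = 381.2500; (r_i+r_j)·cross = 38.5·381.2500 = 14678.1250
edge 3: (19.5,37)→(1.5,14)  cross = 19.5·14 − 1.5·37 = 217.5000; (r_i+r_j)·cross = 21·217.5000 = 4567.5000
Σcross = 562.5000 → A = |Σcross|/2 = 281.2500 mm²
Σ(r_i+r_j)·cross = 21270.0000 → first moment M = |Σ|/6 = 3545.0000
R_c = M/A = 3545.0000/281.2500 = 12.6044 mm
θ = 297° = 5.183628 rad
V = θ·R_c·A = 5.183628·12.6044·281.2500 = 18375.961 mm³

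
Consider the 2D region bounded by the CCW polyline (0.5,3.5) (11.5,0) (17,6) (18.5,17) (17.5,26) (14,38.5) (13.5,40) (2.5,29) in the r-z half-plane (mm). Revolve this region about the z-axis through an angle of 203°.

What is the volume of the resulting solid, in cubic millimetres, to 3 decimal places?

Profile (r,z), 8 vertices: (0.5,3.5) (11.5,0) (17,6) (18.5,17) (17.5,26) (14,38.5) (13.5,40) (2.5,29)
edge 0: (0.5,3.5)→(11.5,0)  cross = 0.5·0 − 11.5·3.5 = -40.2500; (r_i+r_j)·cross = 12·-40.2500 = -483.0000
edge 1: (11.5,0)→(17,6)  cross = 11.5·6 − 17·0 = 69.0000; (r_i+r_j)·cross = 28.5·69.0000 = 1966.5000
edge 2: (17,6)→(18.5,17)  cross = 17·17 − 18.5·6 = 178.0000; (r_i+r_j)·cross = 35.5·178.0000 = 6319.0000
edge 3: (18.5,17)→(17.5,26)  cross = 18.5·26 − 17.5·17 = 183.5000; (r_i+r_j)·cross = 36·183.5000 = 6606.0000
edge 4: (17.5,26)→(14,38.5)  cross = 17.5·38.5 − 14·26 = 309.7500; (r_i+r_j)·cross = 31.5·309.7500 = 9757.1250
edge 5: (14,38.5)→(13.5,40)  cross = 14·40 − 13.5·38.5 = 40.2500; (r_i+r_j)·cross = 27.5·40.2500 = 1106.8750
edge 6: (13.5,40)→(2.5,29)  cross = 13.5·29 − 2.5·40 = 291.5000; (r_i+r_j)·cross = 16·291.5000 = 4664.0000
edge 7: (2.5,29)→(0.5,3.5)  cross = 2.5·3.5 − 0.5·29 = -5.7500; (r_i+r_j)·cross = 3·-5.7500 = -17.2500
Σcross = 1026.0000 → A = |Σcross|/2 = 513.0000 mm²
Σ(r_i+r_j)·cross = 29919.2500 → first moment M = |Σ|/6 = 4986.5417
R_c = M/A = 4986.5417/513.0000 = 9.7204 mm
θ = 203° = 3.543018 rad
V = θ·R_c·A = 3.543018·9.7204·513.0000 = 17667.409 mm³

Volume = 17667.409 mm³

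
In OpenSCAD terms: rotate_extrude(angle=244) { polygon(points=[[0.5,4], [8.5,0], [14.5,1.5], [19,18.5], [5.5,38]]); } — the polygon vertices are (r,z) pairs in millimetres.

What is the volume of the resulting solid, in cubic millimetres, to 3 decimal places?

Volume = 16490.022 mm³

Profile (r,z), 5 vertices: (0.5,4) (8.5,0) (14.5,1.5) (19,18.5) (5.5,38)
edge 0: (0.5,4)→(8.5,0)  cross = 0.5·0 − 8.5·4 = -34.0000; (r_i+r_j)·cross = 9·-34.0000 = -306.0000
edge 1: (8.5,0)→(14.5,1.5)  cross = 8.5·1.5 − 14.5·0 = 12.7500; (r_i+r_j)·cross = 23·12.7500 = 293.2500
edge 2: (14.5,1.5)→(19,18.5)  cross = 14.5·18.5 − 19·1.5 = 239.7500; (r_i+r_j)·cross = 33.5·239.7500 = 8031.6250
edge 3: (19,18.5)→(5.5,38)  cross = 19·38 − 5.5·18.5 = 620.2500; (r_i+r_j)·cross = 24.5·620.2500 = 15196.1250
edge 4: (5.5,38)→(0.5,4)  cross = 5.5·4 − 0.5·38 = 3.0000; (r_i+r_j)·cross = 6·3.0000 = 18.0000
Σcross = 841.7500 → A = |Σcross|/2 = 420.8750 mm²
Σ(r_i+r_j)·cross = 23233.0000 → first moment M = |Σ|/6 = 3872.1667
R_c = M/A = 3872.1667/420.8750 = 9.2003 mm
θ = 244° = 4.258603 rad
V = θ·R_c·A = 4.258603·9.2003·420.8750 = 16490.022 mm³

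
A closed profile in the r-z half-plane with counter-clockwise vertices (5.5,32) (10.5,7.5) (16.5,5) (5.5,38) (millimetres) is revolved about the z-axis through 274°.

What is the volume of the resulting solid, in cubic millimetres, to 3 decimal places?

Volume = 4930.650 mm³

Profile (r,z), 4 vertices: (5.5,32) (10.5,7.5) (16.5,5) (5.5,38)
edge 0: (5.5,32)→(10.5,7.5)  cross = 5.5·7.5 − 10.5·32 = -294.7500; (r_i+r_j)·cross = 16·-294.7500 = -4716.0000
edge 1: (10.5,7.5)→(16.5,5)  cross = 10.5·5 − 16.5·7.5 = -71.2500; (r_i+r_j)·cross = 27·-71.2500 = -1923.7500
edge 2: (16.5,5)→(5.5,38)  cross = 16.5·38 − 5.5·5 = 599.5000; (r_i+r_j)·cross = 22·599.5000 = 13189.0000
edge 3: (5.5,38)→(5.5,32)  cross = 5.5·32 − 5.5·38 = -33.0000; (r_i+r_j)·cross = 11·-33.0000 = -363.0000
Σcross = 200.5000 → A = |Σcross|/2 = 100.2500 mm²
Σ(r_i+r_j)·cross = 6186.2500 → first moment M = |Σ|/6 = 1031.0417
R_c = M/A = 1031.0417/100.2500 = 10.2847 mm
θ = 274° = 4.782202 rad
V = θ·R_c·A = 4.782202·10.2847·100.2500 = 4930.650 mm³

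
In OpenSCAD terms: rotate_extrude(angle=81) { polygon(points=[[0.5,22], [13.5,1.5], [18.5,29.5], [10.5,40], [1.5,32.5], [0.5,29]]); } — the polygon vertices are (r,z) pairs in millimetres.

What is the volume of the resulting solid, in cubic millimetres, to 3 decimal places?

Volume = 5563.388 mm³

Profile (r,z), 6 vertices: (0.5,22) (13.5,1.5) (18.5,29.5) (10.5,40) (1.5,32.5) (0.5,29)
edge 0: (0.5,22)→(13.5,1.5)  cross = 0.5·1.5 − 13.5·22 = -296.2500; (r_i+r_j)·cross = 14·-296.2500 = -4147.5000
edge 1: (13.5,1.5)→(18.5,29.5)  cross = 13.5·29.5 − 18.5·1.5 = 370.5000; (r_i+r_j)·cross = 32·370.5000 = 11856.0000
edge 2: (18.5,29.5)→(10.5,40)  cross = 18.5·40 − 10.5·29.5 = 430.2500; (r_i+r_j)·cross = 29·430.2500 = 12477.2500
edge 3: (10.5,40)→(1.5,32.5)  cross = 10.5·32.5 − 1.5·40 = 281.2500; (r_i+r_j)·cross = 12·281.2500 = 3375.0000
edge 4: (1.5,32.5)→(0.5,29)  cross = 1.5·29 − 0.5·32.5 = 27.2500; (r_i+r_j)·cross = 2·27.2500 = 54.5000
edge 5: (0.5,29)→(0.5,22)  cross = 0.5·22 − 0.5·29 = -3.5000; (r_i+r_j)·cross = 1·-3.5000 = -3.5000
Σcross = 809.5000 → A = |Σcross|/2 = 404.7500 mm²
Σ(r_i+r_j)·cross = 23611.7500 → first moment M = |Σ|/6 = 3935.2917
R_c = M/A = 3935.2917/404.7500 = 9.7228 mm
θ = 81° = 1.413717 rad
V = θ·R_c·A = 1.413717·9.7228·404.7500 = 5563.388 mm³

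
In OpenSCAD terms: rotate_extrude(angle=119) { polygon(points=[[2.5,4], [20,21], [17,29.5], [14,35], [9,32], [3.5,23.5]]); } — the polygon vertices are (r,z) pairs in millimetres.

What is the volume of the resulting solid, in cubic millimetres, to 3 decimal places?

Volume = 6119.536 mm³

Profile (r,z), 6 vertices: (2.5,4) (20,21) (17,29.5) (14,35) (9,32) (3.5,23.5)
edge 0: (2.5,4)→(20,21)  cross = 2.5·21 − 20·4 = -27.5000; (r_i+r_j)·cross = 22.5·-27.5000 = -618.7500
edge 1: (20,21)→(17,29.5)  cross = 20·29.5 − 17·21 = 233.0000; (r_i+r_j)·cross = 37·233.0000 = 8621.0000
edge 2: (17,29.5)→(14,35)  cross = 17·35 − 14·29.5 = 182.0000; (r_i+r_j)·cross = 31·182.0000 = 5642.0000
edge 3: (14,35)→(9,32)  cross = 14·32 − 9·35 = 133.0000; (r_i+r_j)·cross = 23·133.0000 = 3059.0000
edge 4: (9,32)→(3.5,23.5)  cross = 9·23.5 − 3.5·32 = 99.5000; (r_i+r_j)·cross = 12.5·99.5000 = 1243.7500
edge 5: (3.5,23.5)→(2.5,4)  cross = 3.5·4 − 2.5·23.5 = -44.7500; (r_i+r_j)·cross = 6·-44.7500 = -268.5000
Σcross = 575.2500 → A = |Σcross|/2 = 287.6250 mm²
Σ(r_i+r_j)·cross = 17678.5000 → first moment M = |Σ|/6 = 2946.4167
R_c = M/A = 2946.4167/287.6250 = 10.2440 mm
θ = 119° = 2.076942 rad
V = θ·R_c·A = 2.076942·10.2440·287.6250 = 6119.536 mm³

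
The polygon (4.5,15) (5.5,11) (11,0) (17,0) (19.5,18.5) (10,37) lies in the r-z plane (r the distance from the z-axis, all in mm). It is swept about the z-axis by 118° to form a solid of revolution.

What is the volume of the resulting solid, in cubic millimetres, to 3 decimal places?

Volume = 8492.043 mm³

Profile (r,z), 6 vertices: (4.5,15) (5.5,11) (11,0) (17,0) (19.5,18.5) (10,37)
edge 0: (4.5,15)→(5.5,11)  cross = 4.5·11 − 5.5·15 = -33.0000; (r_i+r_j)·cross = 10·-33.0000 = -330.0000
edge 1: (5.5,11)→(11,0)  cross = 5.5·0 − 11·11 = -121.0000; (r_i+r_j)·cross = 16.5·-121.0000 = -1996.5000
edge 2: (11,0)→(17,0)  cross = 11·0 − 17·0 = 0.0000; (r_i+r_j)·cross = 28·0.0000 = 0.0000
edge 3: (17,0)→(19.5,18.5)  cross = 17·18.5 − 19.5·0 = 314.5000; (r_i+r_j)·cross = 36.5·314.5000 = 11479.2500
edge 4: (19.5,18.5)→(10,37)  cross = 19.5·37 − 10·18.5 = 536.5000; (r_i+r_j)·cross = 29.5·536.5000 = 15826.7500
edge 5: (10,37)→(4.5,15)  cross = 10·15 − 4.5·37 = -16.5000; (r_i+r_j)·cross = 14.5·-16.5000 = -239.2500
Σcross = 680.5000 → A = |Σcross|/2 = 340.2500 mm²
Σ(r_i+r_j)·cross = 24740.2500 → first moment M = |Σ|/6 = 4123.3750
R_c = M/A = 4123.3750/340.2500 = 12.1187 mm
θ = 118° = 2.059489 rad
V = θ·R_c·A = 2.059489·12.1187·340.2500 = 8492.043 mm³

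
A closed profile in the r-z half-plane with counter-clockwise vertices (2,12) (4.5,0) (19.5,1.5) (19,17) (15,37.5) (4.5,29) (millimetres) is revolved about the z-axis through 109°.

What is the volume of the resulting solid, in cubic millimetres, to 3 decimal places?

Profile (r,z), 6 vertices: (2,12) (4.5,0) (19.5,1.5) (19,17) (15,37.5) (4.5,29)
edge 0: (2,12)→(4.5,0)  cross = 2·0 − 4.5·12 = -54.0000; (r_i+r_j)·cross = 6.5·-54.0000 = -351.0000
edge 1: (4.5,0)→(19.5,1.5)  cross = 4.5·1.5 − 19.5·0 = 6.7500; (r_i+r_j)·cross = 24·6.7500 = 162.0000
edge 2: (19.5,1.5)→(19,17)  cross = 19.5·17 − 19·1.5 = 303.0000; (r_i+r_j)·cross = 38.5·303.0000 = 11665.5000
edge 3: (19,17)→(15,37.5)  cross = 19·37.5 − 15·17 = 457.5000; (r_i+r_j)·cross = 34·457.5000 = 15555.0000
edge 4: (15,37.5)→(4.5,29)  cross = 15·29 − 4.5·37.5 = 266.2500; (r_i+r_j)·cross = 19.5·266.2500 = 5191.8750
edge 5: (4.5,29)→(2,12)  cross = 4.5·12 − 2·29 = -4.0000; (r_i+r_j)·cross = 6.5·-4.0000 = -26.0000
Σcross = 975.5000 → A = |Σcross|/2 = 487.7500 mm²
Σ(r_i+r_j)·cross = 32197.3750 → first moment M = |Σ|/6 = 5366.2292
R_c = M/A = 5366.2292/487.7500 = 11.0020 mm
θ = 109° = 1.902409 rad
V = θ·R_c·A = 1.902409·11.0020·487.7500 = 10208.762 mm³

Volume = 10208.762 mm³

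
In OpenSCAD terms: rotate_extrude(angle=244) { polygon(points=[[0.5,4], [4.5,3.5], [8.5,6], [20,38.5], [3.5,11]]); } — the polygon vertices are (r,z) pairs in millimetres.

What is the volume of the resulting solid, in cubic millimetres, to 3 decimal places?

Profile (r,z), 5 vertices: (0.5,4) (4.5,3.5) (8.5,6) (20,38.5) (3.5,11)
edge 0: (0.5,4)→(4.5,3.5)  cross = 0.5·3.5 − 4.5·4 = -16.2500; (r_i+r_j)·cross = 5·-16.2500 = -81.2500
edge 1: (4.5,3.5)→(8.5,6)  cross = 4.5·6 − 8.5·3.5 = -2.7500; (r_i+r_j)·cross = 13·-2.7500 = -35.7500
edge 2: (8.5,6)→(20,38.5)  cross = 8.5·38.5 − 20·6 = 207.2500; (r_i+r_j)·cross = 28.5·207.2500 = 5906.6250
edge 3: (20,38.5)→(3.5,11)  cross = 20·11 − 3.5·38.5 = 85.2500; (r_i+r_j)·cross = 23.5·85.2500 = 2003.3750
edge 4: (3.5,11)→(0.5,4)  cross = 3.5·4 − 0.5·11 = 8.5000; (r_i+r_j)·cross = 4·8.5000 = 34.0000
Σcross = 282.0000 → A = |Σcross|/2 = 141.0000 mm²
Σ(r_i+r_j)·cross = 7827.0000 → first moment M = |Σ|/6 = 1304.5000
R_c = M/A = 1304.5000/141.0000 = 9.2518 mm
θ = 244° = 4.258603 rad
V = θ·R_c·A = 4.258603·9.2518·141.0000 = 5555.348 mm³

Volume = 5555.348 mm³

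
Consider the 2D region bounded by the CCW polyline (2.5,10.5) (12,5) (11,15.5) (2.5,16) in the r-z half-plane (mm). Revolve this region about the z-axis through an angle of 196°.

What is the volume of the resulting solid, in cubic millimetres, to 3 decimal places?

Volume = 1796.728 mm³

Profile (r,z), 4 vertices: (2.5,10.5) (12,5) (11,15.5) (2.5,16)
edge 0: (2.5,10.5)→(12,5)  cross = 2.5·5 − 12·10.5 = -113.5000; (r_i+r_j)·cross = 14.5·-113.5000 = -1645.7500
edge 1: (12,5)→(11,15.5)  cross = 12·15.5 − 11·5 = 131.0000; (r_i+r_j)·cross = 23·131.0000 = 3013.0000
edge 2: (11,15.5)→(2.5,16)  cross = 11·16 − 2.5·15.5 = 137.2500; (r_i+r_j)·cross = 13.5·137.2500 = 1852.8750
edge 3: (2.5,16)→(2.5,10.5)  cross = 2.5·10.5 − 2.5·16 = -13.7500; (r_i+r_j)·cross = 5·-13.7500 = -68.7500
Σcross = 141.0000 → A = |Σcross|/2 = 70.5000 mm²
Σ(r_i+r_j)·cross = 3151.3750 → first moment M = |Σ|/6 = 525.2292
R_c = M/A = 525.2292/70.5000 = 7.4501 mm
θ = 196° = 3.420845 rad
V = θ·R_c·A = 3.420845·7.4501·70.5000 = 1796.728 mm³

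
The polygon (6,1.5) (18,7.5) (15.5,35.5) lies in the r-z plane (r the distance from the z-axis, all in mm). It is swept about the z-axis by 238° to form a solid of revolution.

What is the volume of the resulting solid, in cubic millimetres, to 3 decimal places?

Volume = 9598.587 mm³

Profile (r,z), 3 vertices: (6,1.5) (18,7.5) (15.5,35.5)
edge 0: (6,1.5)→(18,7.5)  cross = 6·7.5 − 18·1.5 = 18.0000; (r_i+r_j)·cross = 24·18.0000 = 432.0000
edge 1: (18,7.5)→(15.5,35.5)  cross = 18·35.5 − 15.5·7.5 = 522.7500; (r_i+r_j)·cross = 33.5·522.7500 = 17512.1250
edge 2: (15.5,35.5)→(6,1.5)  cross = 15.5·1.5 − 6·35.5 = -189.7500; (r_i+r_j)·cross = 21.5·-189.7500 = -4079.6250
Σcross = 351.0000 → A = |Σcross|/2 = 175.5000 mm²
Σ(r_i+r_j)·cross = 13864.5000 → first moment M = |Σ|/6 = 2310.7500
R_c = M/A = 2310.7500/175.5000 = 13.1667 mm
θ = 238° = 4.153884 rad
V = θ·R_c·A = 4.153884·13.1667·175.5000 = 9598.587 mm³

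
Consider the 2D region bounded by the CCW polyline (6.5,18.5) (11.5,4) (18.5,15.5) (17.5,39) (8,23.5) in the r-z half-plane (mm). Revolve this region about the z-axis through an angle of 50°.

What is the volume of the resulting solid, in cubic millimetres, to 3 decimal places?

Profile (r,z), 5 vertices: (6.5,18.5) (11.5,4) (18.5,15.5) (17.5,39) (8,23.5)
edge 0: (6.5,18.5)→(11.5,4)  cross = 6.5·4 − 11.5·18.5 = -186.7500; (r_i+r_j)·cross = 18·-186.7500 = -3361.5000
edge 1: (11.5,4)→(18.5,15.5)  cross = 11.5·15.5 − 18.5·4 = 104.2500; (r_i+r_j)·cross = 30·104.2500 = 3127.5000
edge 2: (18.5,15.5)→(17.5,39)  cross = 18.5·39 − 17.5·15.5 = 450.2500; (r_i+r_j)·cross = 36·450.2500 = 16209.0000
edge 3: (17.5,39)→(8,23.5)  cross = 17.5·23.5 − 8·39 = 99.2500; (r_i+r_j)·cross = 25.5·99.2500 = 2530.8750
edge 4: (8,23.5)→(6.5,18.5)  cross = 8·18.5 − 6.5·23.5 = -4.7500; (r_i+r_j)·cross = 14.5·-4.7500 = -68.8750
Σcross = 462.2500 → A = |Σcross|/2 = 231.1250 mm²
Σ(r_i+r_j)·cross = 18437.0000 → first moment M = |Σ|/6 = 3072.8333
R_c = M/A = 3072.8333/231.1250 = 13.2951 mm
θ = 50° = 0.872665 rad
V = θ·R_c·A = 0.872665·13.2951·231.1250 = 2681.553 mm³

Volume = 2681.553 mm³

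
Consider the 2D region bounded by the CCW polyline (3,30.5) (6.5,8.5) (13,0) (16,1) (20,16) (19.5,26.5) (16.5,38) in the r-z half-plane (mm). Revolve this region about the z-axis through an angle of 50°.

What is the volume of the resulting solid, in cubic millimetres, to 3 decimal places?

Profile (r,z), 7 vertices: (3,30.5) (6.5,8.5) (13,0) (16,1) (20,16) (19.5,26.5) (16.5,38)
edge 0: (3,30.5)→(6.5,8.5)  cross = 3·8.5 − 6.5·30.5 = -172.7500; (r_i+r_j)·cross = 9.5·-172.7500 = -1641.1250
edge 1: (6.5,8.5)→(13,0)  cross = 6.5·0 − 13·8.5 = -110.5000; (r_i+r_j)·cross = 19.5·-110.5000 = -2154.7500
edge 2: (13,0)→(16,1)  cross = 13·1 − 16·0 = 13.0000; (r_i+r_j)·cross = 29·13.0000 = 377.0000
edge 3: (16,1)→(20,16)  cross = 16·16 − 20·1 = 236.0000; (r_i+r_j)·cross = 36·236.0000 = 8496.0000
edge 4: (20,16)→(19.5,26.5)  cross = 20·26.5 − 19.5·16 = 218.0000; (r_i+r_j)·cross = 39.5·218.0000 = 8611.0000
edge 5: (19.5,26.5)→(16.5,38)  cross = 19.5·38 − 16.5·26.5 = 303.7500; (r_i+r_j)·cross = 36·303.7500 = 10935.0000
edge 6: (16.5,38)→(3,30.5)  cross = 16.5·30.5 − 3·38 = 389.2500; (r_i+r_j)·cross = 19.5·389.2500 = 7590.3750
Σcross = 876.7500 → A = |Σcross|/2 = 438.3750 mm²
Σ(r_i+r_j)·cross = 32213.5000 → first moment M = |Σ|/6 = 5368.9167
R_c = M/A = 5368.9167/438.3750 = 12.2473 mm
θ = 50° = 0.872665 rad
V = θ·R_c·A = 0.872665·12.2473·438.3750 = 4685.264 mm³

Volume = 4685.264 mm³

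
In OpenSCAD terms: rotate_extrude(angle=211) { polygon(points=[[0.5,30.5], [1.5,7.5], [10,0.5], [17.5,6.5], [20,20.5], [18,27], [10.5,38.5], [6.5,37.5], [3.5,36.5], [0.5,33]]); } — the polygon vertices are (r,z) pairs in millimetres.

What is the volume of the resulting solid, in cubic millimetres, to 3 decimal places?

Profile (r,z), 10 vertices: (0.5,30.5) (1.5,7.5) (10,0.5) (17.5,6.5) (20,20.5) (18,27) (10.5,38.5) (6.5,37.5) (3.5,36.5) (0.5,33)
edge 0: (0.5,30.5)→(1.5,7.5)  cross = 0.5·7.5 − 1.5·30.5 = -42.0000; (r_i+r_j)·cross = 2·-42.0000 = -84.0000
edge 1: (1.5,7.5)→(10,0.5)  cross = 1.5·0.5 − 10·7.5 = -74.2500; (r_i+r_j)·cross = 11.5·-74.2500 = -853.8750
edge 2: (10,0.5)→(17.5,6.5)  cross = 10·6.5 − 17.5·0.5 = 56.2500; (r_i+r_j)·cross = 27.5·56.2500 = 1546.8750
edge 3: (17.5,6.5)→(20,20.5)  cross = 17.5·20.5 − 20·6.5 = 228.7500; (r_i+r_j)·cross = 37.5·228.7500 = 8578.1250
edge 4: (20,20.5)→(18,27)  cross = 20·27 − 18·20.5 = 171.0000; (r_i+r_j)·cross = 38·171.0000 = 6498.0000
edge 5: (18,27)→(10.5,38.5)  cross = 18·38.5 − 10.5·27 = 409.5000; (r_i+r_j)·cross = 28.5·409.5000 = 11670.7500
edge 6: (10.5,38.5)→(6.5,37.5)  cross = 10.5·37.5 − 6.5·38.5 = 143.5000; (r_i+r_j)·cross = 17·143.5000 = 2439.5000
edge 7: (6.5,37.5)→(3.5,36.5)  cross = 6.5·36.5 − 3.5·37.5 = 106.0000; (r_i+r_j)·cross = 10·106.0000 = 1060.0000
edge 8: (3.5,36.5)→(0.5,33)  cross = 3.5·33 − 0.5·36.5 = 97.2500; (r_i+r_j)·cross = 4·97.2500 = 389.0000
edge 9: (0.5,33)→(0.5,30.5)  cross = 0.5·30.5 − 0.5·33 = -1.2500; (r_i+r_j)·cross = 1·-1.2500 = -1.2500
Σcross = 1094.7500 → A = |Σcross|/2 = 547.3750 mm²
Σ(r_i+r_j)·cross = 31243.1250 → first moment M = |Σ|/6 = 5207.1875
R_c = M/A = 5207.1875/547.3750 = 9.5130 mm
θ = 211° = 3.682645 rad
V = θ·R_c·A = 3.682645·9.5130·547.3750 = 19176.222 mm³

Volume = 19176.222 mm³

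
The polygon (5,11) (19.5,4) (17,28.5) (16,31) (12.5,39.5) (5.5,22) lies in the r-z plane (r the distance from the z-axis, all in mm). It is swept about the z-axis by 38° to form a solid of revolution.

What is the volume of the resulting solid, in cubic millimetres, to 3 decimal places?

Volume = 2527.841 mm³

Profile (r,z), 6 vertices: (5,11) (19.5,4) (17,28.5) (16,31) (12.5,39.5) (5.5,22)
edge 0: (5,11)→(19.5,4)  cross = 5·4 − 19.5·11 = -194.5000; (r_i+r_j)·cross = 24.5·-194.5000 = -4765.2500
edge 1: (19.5,4)→(17,28.5)  cross = 19.5·28.5 − 17·4 = 487.7500; (r_i+r_j)·cross = 36.5·487.7500 = 17802.8750
edge 2: (17,28.5)→(16,31)  cross = 17·31 − 16·28.5 = 71.0000; (r_i+r_j)·cross = 33·71.0000 = 2343.0000
edge 3: (16,31)→(12.5,39.5)  cross = 16·39.5 − 12.5·31 = 244.5000; (r_i+r_j)·cross = 28.5·244.5000 = 6968.2500
edge 4: (12.5,39.5)→(5.5,22)  cross = 12.5·22 − 5.5·39.5 = 57.7500; (r_i+r_j)·cross = 18·57.7500 = 1039.5000
edge 5: (5.5,22)→(5,11)  cross = 5.5·11 − 5·22 = -49.5000; (r_i+r_j)·cross = 10.5·-49.5000 = -519.7500
Σcross = 617.0000 → A = |Σcross|/2 = 308.5000 mm²
Σ(r_i+r_j)·cross = 22868.6250 → first moment M = |Σ|/6 = 3811.4375
R_c = M/A = 3811.4375/308.5000 = 12.3547 mm
θ = 38° = 0.663225 rad
V = θ·R_c·A = 0.663225·12.3547·308.5000 = 2527.841 mm³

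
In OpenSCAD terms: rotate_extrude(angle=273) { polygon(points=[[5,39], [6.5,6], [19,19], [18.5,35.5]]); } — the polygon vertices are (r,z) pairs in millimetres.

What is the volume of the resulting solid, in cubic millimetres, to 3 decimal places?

Volume = 17922.206 mm³

Profile (r,z), 4 vertices: (5,39) (6.5,6) (19,19) (18.5,35.5)
edge 0: (5,39)→(6.5,6)  cross = 5·6 − 6.5·39 = -223.5000; (r_i+r_j)·cross = 11.5·-223.5000 = -2570.2500
edge 1: (6.5,6)→(19,19)  cross = 6.5·19 − 19·6 = 9.5000; (r_i+r_j)·cross = 25.5·9.5000 = 242.2500
edge 2: (19,19)→(18.5,35.5)  cross = 19·35.5 − 18.5·19 = 323.0000; (r_i+r_j)·cross = 37.5·323.0000 = 12112.5000
edge 3: (18.5,35.5)→(5,39)  cross = 18.5·39 − 5·35.5 = 544.0000; (r_i+r_j)·cross = 23.5·544.0000 = 12784.0000
Σcross = 653.0000 → A = |Σcross|/2 = 326.5000 mm²
Σ(r_i+r_j)·cross = 22568.5000 → first moment M = |Σ|/6 = 3761.4167
R_c = M/A = 3761.4167/326.5000 = 11.5204 mm
θ = 273° = 4.764749 rad
V = θ·R_c·A = 4.764749·11.5204·326.5000 = 17922.206 mm³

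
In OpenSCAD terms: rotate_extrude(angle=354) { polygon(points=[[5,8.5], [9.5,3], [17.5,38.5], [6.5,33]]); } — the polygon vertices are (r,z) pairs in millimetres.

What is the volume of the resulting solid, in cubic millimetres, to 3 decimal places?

Volume = 14515.533 mm³

Profile (r,z), 4 vertices: (5,8.5) (9.5,3) (17.5,38.5) (6.5,33)
edge 0: (5,8.5)→(9.5,3)  cross = 5·3 − 9.5·8.5 = -65.7500; (r_i+r_j)·cross = 14.5·-65.7500 = -953.3750
edge 1: (9.5,3)→(17.5,38.5)  cross = 9.5·38.5 − 17.5·3 = 313.2500; (r_i+r_j)·cross = 27·313.2500 = 8457.7500
edge 2: (17.5,38.5)→(6.5,33)  cross = 17.5·33 − 6.5·38.5 = 327.2500; (r_i+r_j)·cross = 24·327.2500 = 7854.0000
edge 3: (6.5,33)→(5,8.5)  cross = 6.5·8.5 − 5·33 = -109.7500; (r_i+r_j)·cross = 11.5·-109.7500 = -1262.1250
Σcross = 465.0000 → A = |Σcross|/2 = 232.5000 mm²
Σ(r_i+r_j)·cross = 14096.2500 → first moment M = |Σ|/6 = 2349.3750
R_c = M/A = 2349.3750/232.5000 = 10.1048 mm
θ = 354° = 6.178466 rad
V = θ·R_c·A = 6.178466·10.1048·232.5000 = 14515.533 mm³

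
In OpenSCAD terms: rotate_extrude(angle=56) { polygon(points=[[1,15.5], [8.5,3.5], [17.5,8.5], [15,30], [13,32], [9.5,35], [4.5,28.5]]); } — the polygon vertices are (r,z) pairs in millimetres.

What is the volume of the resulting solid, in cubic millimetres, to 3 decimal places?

Profile (r,z), 7 vertices: (1,15.5) (8.5,3.5) (17.5,8.5) (15,30) (13,32) (9.5,35) (4.5,28.5)
edge 0: (1,15.5)→(8.5,3.5)  cross = 1·3.5 − 8.5·15.5 = -128.2500; (r_i+r_j)·cross = 9.5·-128.2500 = -1218.3750
edge 1: (8.5,3.5)→(17.5,8.5)  cross = 8.5·8.5 − 17.5·3.5 = 11.0000; (r_i+r_j)·cross = 26·11.0000 = 286.0000
edge 2: (17.5,8.5)→(15,30)  cross = 17.5·30 − 15·8.5 = 397.5000; (r_i+r_j)·cross = 32.5·397.5000 = 12918.7500
edge 3: (15,30)→(13,32)  cross = 15·32 − 13·30 = 90.0000; (r_i+r_j)·cross = 28·90.0000 = 2520.0000
edge 4: (13,32)→(9.5,35)  cross = 13·35 − 9.5·32 = 151.0000; (r_i+r_j)·cross = 22.5·151.0000 = 3397.5000
edge 5: (9.5,35)→(4.5,28.5)  cross = 9.5·28.5 − 4.5·35 = 113.2500; (r_i+r_j)·cross = 14·113.2500 = 1585.5000
edge 6: (4.5,28.5)→(1,15.5)  cross = 4.5·15.5 − 1·28.5 = 41.2500; (r_i+r_j)·cross = 5.5·41.2500 = 226.8750
Σcross = 675.7500 → A = |Σcross|/2 = 337.8750 mm²
Σ(r_i+r_j)·cross = 19716.2500 → first moment M = |Σ|/6 = 3286.0417
R_c = M/A = 3286.0417/337.8750 = 9.7256 mm
θ = 56° = 0.977384 rad
V = θ·R_c·A = 0.977384·9.7256·337.8750 = 3211.726 mm³

Volume = 3211.726 mm³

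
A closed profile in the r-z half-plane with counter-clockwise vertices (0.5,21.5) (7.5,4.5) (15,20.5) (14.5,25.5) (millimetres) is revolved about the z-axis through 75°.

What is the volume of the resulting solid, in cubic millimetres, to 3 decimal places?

Volume = 1673.007 mm³

Profile (r,z), 4 vertices: (0.5,21.5) (7.5,4.5) (15,20.5) (14.5,25.5)
edge 0: (0.5,21.5)→(7.5,4.5)  cross = 0.5·4.5 − 7.5·21.5 = -159.0000; (r_i+r_j)·cross = 8·-159.0000 = -1272.0000
edge 1: (7.5,4.5)→(15,20.5)  cross = 7.5·20.5 − 15·4.5 = 86.2500; (r_i+r_j)·cross = 22.5·86.2500 = 1940.6250
edge 2: (15,20.5)→(14.5,25.5)  cross = 15·25.5 − 14.5·20.5 = 85.2500; (r_i+r_j)·cross = 29.5·85.2500 = 2514.8750
edge 3: (14.5,25.5)→(0.5,21.5)  cross = 14.5·21.5 − 0.5·25.5 = 299.0000; (r_i+r_j)·cross = 15·299.0000 = 4485.0000
Σcross = 311.5000 → A = |Σcross|/2 = 155.7500 mm²
Σ(r_i+r_j)·cross = 7668.5000 → first moment M = |Σ|/6 = 1278.0833
R_c = M/A = 1278.0833/155.7500 = 8.2060 mm
θ = 75° = 1.308997 rad
V = θ·R_c·A = 1.308997·8.2060·155.7500 = 1673.007 mm³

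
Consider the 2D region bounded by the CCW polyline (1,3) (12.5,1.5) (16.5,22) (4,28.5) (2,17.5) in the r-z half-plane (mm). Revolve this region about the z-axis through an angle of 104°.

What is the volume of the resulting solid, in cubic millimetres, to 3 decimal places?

Profile (r,z), 5 vertices: (1,3) (12.5,1.5) (16.5,22) (4,28.5) (2,17.5)
edge 0: (1,3)→(12.5,1.5)  cross = 1·1.5 − 12.5·3 = -36.0000; (r_i+r_j)·cross = 13.5·-36.0000 = -486.0000
edge 1: (12.5,1.5)→(16.5,22)  cross = 12.5·22 − 16.5·1.5 = 250.2500; (r_i+r_j)·cross = 29·250.2500 = 7257.2500
edge 2: (16.5,22)→(4,28.5)  cross = 16.5·28.5 − 4·22 = 382.2500; (r_i+r_j)·cross = 20.5·382.2500 = 7836.1250
edge 3: (4,28.5)→(2,17.5)  cross = 4·17.5 − 2·28.5 = 13.0000; (r_i+r_j)·cross = 6·13.0000 = 78.0000
edge 4: (2,17.5)→(1,3)  cross = 2·3 − 1·17.5 = -11.5000; (r_i+r_j)·cross = 3·-11.5000 = -34.5000
Σcross = 598.0000 → A = |Σcross|/2 = 299.0000 mm²
Σ(r_i+r_j)·cross = 14650.8750 → first moment M = |Σ|/6 = 2441.8125
R_c = M/A = 2441.8125/299.0000 = 8.1666 mm
θ = 104° = 1.815142 rad
V = θ·R_c·A = 1.815142·8.1666·299.0000 = 4432.237 mm³

Volume = 4432.237 mm³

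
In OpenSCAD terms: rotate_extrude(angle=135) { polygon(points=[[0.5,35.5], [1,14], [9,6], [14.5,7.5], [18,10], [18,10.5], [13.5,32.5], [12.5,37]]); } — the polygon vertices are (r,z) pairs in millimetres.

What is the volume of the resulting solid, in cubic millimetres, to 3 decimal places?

Profile (r,z), 8 vertices: (0.5,35.5) (1,14) (9,6) (14.5,7.5) (18,10) (18,10.5) (13.5,32.5) (12.5,37)
edge 0: (0.5,35.5)→(1,14)  cross = 0.5·14 − 1·35.5 = -28.5000; (r_i+r_j)·cross = 1.5·-28.5000 = -42.7500
edge 1: (1,14)→(9,6)  cross = 1·6 − 9·14 = -120.0000; (r_i+r_j)·cross = 10·-120.0000 = -1200.0000
edge 2: (9,6)→(14.5,7.5)  cross = 9·7.5 − 14.5·6 = -19.5000; (r_i+r_j)·cross = 23.5·-19.5000 = -458.2500
edge 3: (14.5,7.5)→(18,10)  cross = 14.5·10 − 18·7.5 = 10.0000; (r_i+r_j)·cross = 32.5·10.0000 = 325.0000
edge 4: (18,10)→(18,10.5)  cross = 18·10.5 − 18·10 = 9.0000; (r_i+r_j)·cross = 36·9.0000 = 324.0000
edge 5: (18,10.5)→(13.5,32.5)  cross = 18·32.5 − 13.5·10.5 = 443.2500; (r_i+r_j)·cross = 31.5·443.2500 = 13962.3750
edge 6: (13.5,32.5)→(12.5,37)  cross = 13.5·37 − 12.5·32.5 = 93.2500; (r_i+r_j)·cross = 26·93.2500 = 2424.5000
edge 7: (12.5,37)→(0.5,35.5)  cross = 12.5·35.5 − 0.5·37 = 425.2500; (r_i+r_j)·cross = 13·425.2500 = 5528.2500
Σcross = 812.7500 → A = |Σcross|/2 = 406.3750 mm²
Σ(r_i+r_j)·cross = 20863.1250 → first moment M = |Σ|/6 = 3477.1875
R_c = M/A = 3477.1875/406.3750 = 8.5566 mm
θ = 135° = 2.356194 rad
V = θ·R_c·A = 2.356194·8.5566·406.3750 = 8192.930 mm³

Volume = 8192.930 mm³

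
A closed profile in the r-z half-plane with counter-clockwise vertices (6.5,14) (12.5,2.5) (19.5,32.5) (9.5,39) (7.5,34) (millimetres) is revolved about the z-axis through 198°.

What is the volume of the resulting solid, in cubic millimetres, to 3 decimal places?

Volume = 11760.500 mm³

Profile (r,z), 5 vertices: (6.5,14) (12.5,2.5) (19.5,32.5) (9.5,39) (7.5,34)
edge 0: (6.5,14)→(12.5,2.5)  cross = 6.5·2.5 − 12.5·14 = -158.7500; (r_i+r_j)·cross = 19·-158.7500 = -3016.2500
edge 1: (12.5,2.5)→(19.5,32.5)  cross = 12.5·32.5 − 19.5·2.5 = 357.5000; (r_i+r_j)·cross = 32·357.5000 = 11440.0000
edge 2: (19.5,32.5)→(9.5,39)  cross = 19.5·39 − 9.5·32.5 = 451.7500; (r_i+r_j)·cross = 29·451.7500 = 13100.7500
edge 3: (9.5,39)→(7.5,34)  cross = 9.5·34 − 7.5·39 = 30.5000; (r_i+r_j)·cross = 17·30.5000 = 518.5000
edge 4: (7.5,34)→(6.5,14)  cross = 7.5·14 − 6.5·34 = -116.0000; (r_i+r_j)·cross = 14·-116.0000 = -1624.0000
Σcross = 565.0000 → A = |Σcross|/2 = 282.5000 mm²
Σ(r_i+r_j)·cross = 20419.0000 → first moment M = |Σ|/6 = 3403.1667
R_c = M/A = 3403.1667/282.5000 = 12.0466 mm
θ = 198° = 3.455752 rad
V = θ·R_c·A = 3.455752·12.0466·282.5000 = 11760.500 mm³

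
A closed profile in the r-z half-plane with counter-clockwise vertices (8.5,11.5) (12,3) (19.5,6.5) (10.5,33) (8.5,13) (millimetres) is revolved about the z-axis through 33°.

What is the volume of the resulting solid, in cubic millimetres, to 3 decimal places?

Volume = 1210.737 mm³

Profile (r,z), 5 vertices: (8.5,11.5) (12,3) (19.5,6.5) (10.5,33) (8.5,13)
edge 0: (8.5,11.5)→(12,3)  cross = 8.5·3 − 12·11.5 = -112.5000; (r_i+r_j)·cross = 20.5·-112.5000 = -2306.2500
edge 1: (12,3)→(19.5,6.5)  cross = 12·6.5 − 19.5·3 = 19.5000; (r_i+r_j)·cross = 31.5·19.5000 = 614.2500
edge 2: (19.5,6.5)→(10.5,33)  cross = 19.5·33 − 10.5·6.5 = 575.2500; (r_i+r_j)·cross = 30·575.2500 = 17257.5000
edge 3: (10.5,33)→(8.5,13)  cross = 10.5·13 − 8.5·33 = -144.0000; (r_i+r_j)·cross = 19·-144.0000 = -2736.0000
edge 4: (8.5,13)→(8.5,11.5)  cross = 8.5·11.5 − 8.5·13 = -12.7500; (r_i+r_j)·cross = 17·-12.7500 = -216.7500
Σcross = 325.5000 → A = |Σcross|/2 = 162.7500 mm²
Σ(r_i+r_j)·cross = 12612.7500 → first moment M = |Σ|/6 = 2102.1250
R_c = M/A = 2102.1250/162.7500 = 12.9163 mm
θ = 33° = 0.575959 rad
V = θ·R_c·A = 0.575959·12.9163·162.7500 = 1210.737 mm³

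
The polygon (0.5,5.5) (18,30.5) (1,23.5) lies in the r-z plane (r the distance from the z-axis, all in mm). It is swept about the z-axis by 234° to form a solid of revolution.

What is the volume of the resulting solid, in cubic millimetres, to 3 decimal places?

Profile (r,z), 3 vertices: (0.5,5.5) (18,30.5) (1,23.5)
edge 0: (0.5,5.5)→(18,30.5)  cross = 0.5·30.5 − 18·5.5 = -83.7500; (r_i+r_j)·cross = 18.5·-83.7500 = -1549.3750
edge 1: (18,30.5)→(1,23.5)  cross = 18·23.5 − 1·30.5 = 392.5000; (r_i+r_j)·cross = 19·392.5000 = 7457.5000
edge 2: (1,23.5)→(0.5,5.5)  cross = 1·5.5 − 0.5·23.5 = -6.2500; (r_i+r_j)·cross = 1.5·-6.2500 = -9.3750
Σcross = 302.5000 → A = |Σcross|/2 = 151.2500 mm²
Σ(r_i+r_j)·cross = 5898.7500 → first moment M = |Σ|/6 = 983.1250
R_c = M/A = 983.1250/151.2500 = 6.5000 mm
θ = 234° = 4.084070 rad
V = θ·R_c·A = 4.084070·6.5000·151.2500 = 4015.152 mm³

Volume = 4015.152 mm³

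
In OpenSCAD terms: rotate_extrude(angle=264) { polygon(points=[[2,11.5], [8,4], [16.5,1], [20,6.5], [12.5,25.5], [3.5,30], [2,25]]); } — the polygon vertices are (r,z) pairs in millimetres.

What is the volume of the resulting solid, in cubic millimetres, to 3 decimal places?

Profile (r,z), 7 vertices: (2,11.5) (8,4) (16.5,1) (20,6.5) (12.5,25.5) (3.5,30) (2,25)
edge 0: (2,11.5)→(8,4)  cross = 2·4 − 8·11.5 = -84.0000; (r_i+r_j)·cross = 10·-84.0000 = -840.0000
edge 1: (8,4)→(16.5,1)  cross = 8·1 − 16.5·4 = -58.0000; (r_i+r_j)·cross = 24.5·-58.0000 = -1421.0000
edge 2: (16.5,1)→(20,6.5)  cross = 16.5·6.5 − 20·1 = 87.2500; (r_i+r_j)·cross = 36.5·87.2500 = 3184.6250
edge 3: (20,6.5)→(12.5,25.5)  cross = 20·25.5 − 12.5·6.5 = 428.7500; (r_i+r_j)·cross = 32.5·428.7500 = 13934.3750
edge 4: (12.5,25.5)→(3.5,30)  cross = 12.5·30 − 3.5·25.5 = 285.7500; (r_i+r_j)·cross = 16·285.7500 = 4572.0000
edge 5: (3.5,30)→(2,25)  cross = 3.5·25 − 2·30 = 27.5000; (r_i+r_j)·cross = 5.5·27.5000 = 151.2500
edge 6: (2,25)→(2,11.5)  cross = 2·11.5 − 2·25 = -27.0000; (r_i+r_j)·cross = 4·-27.0000 = -108.0000
Σcross = 660.2500 → A = |Σcross|/2 = 330.1250 mm²
Σ(r_i+r_j)·cross = 19473.2500 → first moment M = |Σ|/6 = 3245.5417
R_c = M/A = 3245.5417/330.1250 = 9.8313 mm
θ = 264° = 4.607669 rad
V = θ·R_c·A = 4.607669·9.8313·330.1250 = 14954.382 mm³

Volume = 14954.382 mm³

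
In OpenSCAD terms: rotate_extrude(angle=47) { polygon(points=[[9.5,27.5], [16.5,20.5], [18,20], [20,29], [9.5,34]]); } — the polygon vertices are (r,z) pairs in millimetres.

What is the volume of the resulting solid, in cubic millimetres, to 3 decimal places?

Profile (r,z), 5 vertices: (9.5,27.5) (16.5,20.5) (18,20) (20,29) (9.5,34)
edge 0: (9.5,27.5)→(16.5,20.5)  cross = 9.5·20.5 − 16.5·27.5 = -259.0000; (r_i+r_j)·cross = 26·-259.0000 = -6734.0000
edge 1: (16.5,20.5)→(18,20)  cross = 16.5·20 − 18·20.5 = -39.0000; (r_i+r_j)·cross = 34.5·-39.0000 = -1345.5000
edge 2: (18,20)→(20,29)  cross = 18·29 − 20·20 = 122.0000; (r_i+r_j)·cross = 38·122.0000 = 4636.0000
edge 3: (20,29)→(9.5,34)  cross = 20·34 − 9.5·29 = 404.5000; (r_i+r_j)·cross = 29.5·404.5000 = 11932.7500
edge 4: (9.5,34)→(9.5,27.5)  cross = 9.5·27.5 − 9.5·34 = -61.7500; (r_i+r_j)·cross = 19·-61.7500 = -1173.2500
Σcross = 166.7500 → A = |Σcross|/2 = 83.3750 mm²
Σ(r_i+r_j)·cross = 7316.0000 → first moment M = |Σ|/6 = 1219.3333
R_c = M/A = 1219.3333/83.3750 = 14.6247 mm
θ = 47° = 0.820305 rad
V = θ·R_c·A = 0.820305·14.6247·83.3750 = 1000.225 mm³

Volume = 1000.225 mm³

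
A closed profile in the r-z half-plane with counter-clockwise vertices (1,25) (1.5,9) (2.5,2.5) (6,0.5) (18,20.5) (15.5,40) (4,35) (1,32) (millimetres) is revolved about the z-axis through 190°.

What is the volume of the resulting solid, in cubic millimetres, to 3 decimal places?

Profile (r,z), 8 vertices: (1,25) (1.5,9) (2.5,2.5) (6,0.5) (18,20.5) (15.5,40) (4,35) (1,32)
edge 0: (1,25)→(1.5,9)  cross = 1·9 − 1.5·25 = -28.5000; (r_i+r_j)·cross = 2.5·-28.5000 = -71.2500
edge 1: (1.5,9)→(2.5,2.5)  cross = 1.5·2.5 − 2.5·9 = -18.7500; (r_i+r_j)·cross = 4·-18.7500 = -75.0000
edge 2: (2.5,2.5)→(6,0.5)  cross = 2.5·0.5 − 6·2.5 = -13.7500; (r_i+r_j)·cross = 8.5·-13.7500 = -116.8750
edge 3: (6,0.5)→(18,20.5)  cross = 6·20.5 − 18·0.5 = 114.0000; (r_i+r_j)·cross = 24·114.0000 = 2736.0000
edge 4: (18,20.5)→(15.5,40)  cross = 18·40 − 15.5·20.5 = 402.2500; (r_i+r_j)·cross = 33.5·402.2500 = 13475.3750
edge 5: (15.5,40)→(4,35)  cross = 15.5·35 − 4·40 = 382.5000; (r_i+r_j)·cross = 19.5·382.5000 = 7458.7500
edge 6: (4,35)→(1,32)  cross = 4·32 − 1·35 = 93.0000; (r_i+r_j)·cross = 5·93.0000 = 465.0000
edge 7: (1,32)→(1,25)  cross = 1·25 − 1·32 = -7.0000; (r_i+r_j)·cross = 2·-7.0000 = -14.0000
Σcross = 923.7500 → A = |Σcross|/2 = 461.8750 mm²
Σ(r_i+r_j)·cross = 23858.0000 → first moment M = |Σ|/6 = 3976.3333
R_c = M/A = 3976.3333/461.8750 = 8.6091 mm
θ = 190° = 3.316126 rad
V = θ·R_c·A = 3.316126·8.6091·461.8750 = 13186.021 mm³

Volume = 13186.021 mm³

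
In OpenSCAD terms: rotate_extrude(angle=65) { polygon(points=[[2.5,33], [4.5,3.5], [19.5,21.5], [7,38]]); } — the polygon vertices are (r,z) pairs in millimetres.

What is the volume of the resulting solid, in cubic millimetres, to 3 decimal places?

Profile (r,z), 4 vertices: (2.5,33) (4.5,3.5) (19.5,21.5) (7,38)
edge 0: (2.5,33)→(4.5,3.5)  cross = 2.5·3.5 − 4.5·33 = -139.7500; (r_i+r_j)·cross = 7·-139.7500 = -978.2500
edge 1: (4.5,3.5)→(19.5,21.5)  cross = 4.5·21.5 − 19.5·3.5 = 28.5000; (r_i+r_j)·cross = 24·28.5000 = 684.0000
edge 2: (19.5,21.5)→(7,38)  cross = 19.5·38 − 7·21.5 = 590.5000; (r_i+r_j)·cross = 26.5·590.5000 = 15648.2500
edge 3: (7,38)→(2.5,33)  cross = 7·33 − 2.5·38 = 136.0000; (r_i+r_j)·cross = 9.5·136.0000 = 1292.0000
Σcross = 615.2500 → A = |Σcross|/2 = 307.6250 mm²
Σ(r_i+r_j)·cross = 16646.0000 → first moment M = |Σ|/6 = 2774.3333
R_c = M/A = 2774.3333/307.6250 = 9.0186 mm
θ = 65° = 1.134464 rad
V = θ·R_c·A = 1.134464·9.0186·307.6250 = 3147.381 mm³

Volume = 3147.381 mm³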